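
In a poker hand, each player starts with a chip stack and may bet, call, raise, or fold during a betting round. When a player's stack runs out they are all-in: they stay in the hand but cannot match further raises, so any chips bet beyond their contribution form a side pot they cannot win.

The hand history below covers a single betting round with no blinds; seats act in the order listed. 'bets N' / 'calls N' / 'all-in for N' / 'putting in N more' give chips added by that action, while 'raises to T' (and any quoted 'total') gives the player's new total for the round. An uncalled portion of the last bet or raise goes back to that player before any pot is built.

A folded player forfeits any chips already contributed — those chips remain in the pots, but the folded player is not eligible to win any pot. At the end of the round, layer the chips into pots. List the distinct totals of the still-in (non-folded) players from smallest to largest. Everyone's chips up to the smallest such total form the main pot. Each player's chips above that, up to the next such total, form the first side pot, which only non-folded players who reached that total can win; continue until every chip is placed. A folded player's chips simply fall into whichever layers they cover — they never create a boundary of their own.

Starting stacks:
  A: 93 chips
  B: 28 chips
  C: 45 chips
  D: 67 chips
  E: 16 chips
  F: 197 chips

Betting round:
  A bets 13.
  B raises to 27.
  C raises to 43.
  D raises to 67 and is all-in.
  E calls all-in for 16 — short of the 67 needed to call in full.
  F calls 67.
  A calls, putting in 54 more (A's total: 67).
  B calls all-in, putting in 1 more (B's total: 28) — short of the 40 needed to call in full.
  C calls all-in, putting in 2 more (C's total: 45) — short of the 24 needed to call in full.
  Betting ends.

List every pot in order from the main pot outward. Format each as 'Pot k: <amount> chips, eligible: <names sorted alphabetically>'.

Contributions: A=67, B=28, C=45, D=67, E=16, F=67
Pot levels (distinct totals of non-folded players): 16, 28, 45, 67
Layer 1-16: 16 each from A, B, C, D, E, F = 16*6 = 96 chips; eligible A, B, C, D, E, F
Layer 17-28: 12 each from A, B, C, D, F = 12*5 = 60 chips; eligible A, B, C, D, F
Layer 29-45: 17 each from A, C, D, F = 17*4 = 68 chips; eligible A, C, D, F
Layer 46-67: 22 each from A, D, F = 22*3 = 66 chips; eligible A, D, F

Pot 1: 96 chips, eligible: A, B, C, D, E, F
Pot 2: 60 chips, eligible: A, B, C, D, F
Pot 3: 68 chips, eligible: A, C, D, F
Pot 4: 66 chips, eligible: A, D, F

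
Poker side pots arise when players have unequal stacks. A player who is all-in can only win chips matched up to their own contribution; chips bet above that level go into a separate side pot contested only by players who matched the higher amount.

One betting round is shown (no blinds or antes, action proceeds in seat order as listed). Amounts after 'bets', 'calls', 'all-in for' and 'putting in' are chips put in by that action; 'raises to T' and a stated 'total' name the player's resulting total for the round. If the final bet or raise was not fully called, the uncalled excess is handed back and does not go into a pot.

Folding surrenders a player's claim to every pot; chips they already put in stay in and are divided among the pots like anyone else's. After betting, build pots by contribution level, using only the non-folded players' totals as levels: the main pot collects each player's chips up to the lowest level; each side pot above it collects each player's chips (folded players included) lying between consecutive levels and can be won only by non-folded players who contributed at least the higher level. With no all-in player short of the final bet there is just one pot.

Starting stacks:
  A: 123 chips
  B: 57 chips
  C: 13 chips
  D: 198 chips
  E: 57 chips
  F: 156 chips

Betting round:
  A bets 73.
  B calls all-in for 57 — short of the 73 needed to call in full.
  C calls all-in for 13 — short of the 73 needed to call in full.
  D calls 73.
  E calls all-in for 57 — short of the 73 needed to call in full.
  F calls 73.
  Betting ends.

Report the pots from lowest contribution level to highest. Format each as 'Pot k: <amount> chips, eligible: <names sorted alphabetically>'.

Contributions: A=73, B=57, C=13, D=73, E=57, F=73
Pot levels (distinct totals of non-folded players): 13, 57, 73
Layer 1-13: 13 each from A, B, C, D, E, F = 13*6 = 78 chips; eligible A, B, C, D, E, F
Layer 14-57: 44 each from A, B, D, E, F = 44*5 = 220 chips; eligible A, B, D, E, F
Layer 58-73: 16 each from A, D, F = 16*3 = 48 chips; eligible A, D, F

Pot 1: 78 chips, eligible: A, B, C, D, E, F
Pot 2: 220 chips, eligible: A, B, D, E, F
Pot 3: 48 chips, eligible: A, D, F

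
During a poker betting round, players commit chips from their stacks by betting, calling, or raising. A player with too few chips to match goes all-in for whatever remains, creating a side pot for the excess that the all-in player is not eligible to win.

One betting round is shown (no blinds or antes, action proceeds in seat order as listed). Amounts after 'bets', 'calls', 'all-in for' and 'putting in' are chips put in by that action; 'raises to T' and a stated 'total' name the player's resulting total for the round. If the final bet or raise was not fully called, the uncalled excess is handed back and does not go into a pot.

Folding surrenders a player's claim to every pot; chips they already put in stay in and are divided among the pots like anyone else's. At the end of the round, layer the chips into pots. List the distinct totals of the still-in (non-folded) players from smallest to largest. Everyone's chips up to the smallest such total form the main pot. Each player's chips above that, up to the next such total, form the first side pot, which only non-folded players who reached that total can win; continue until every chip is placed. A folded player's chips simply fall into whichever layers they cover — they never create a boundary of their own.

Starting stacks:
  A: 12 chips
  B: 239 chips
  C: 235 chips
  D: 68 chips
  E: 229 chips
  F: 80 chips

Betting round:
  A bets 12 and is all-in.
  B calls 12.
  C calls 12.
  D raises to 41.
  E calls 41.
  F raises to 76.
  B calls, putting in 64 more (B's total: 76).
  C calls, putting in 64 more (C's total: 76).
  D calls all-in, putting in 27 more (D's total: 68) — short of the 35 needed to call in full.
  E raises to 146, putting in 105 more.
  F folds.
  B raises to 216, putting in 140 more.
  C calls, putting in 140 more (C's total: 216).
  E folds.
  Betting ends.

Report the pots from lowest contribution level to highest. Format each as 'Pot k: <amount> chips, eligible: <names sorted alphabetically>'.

Pot 1: 72 chips, eligible: A, B, C, D
Pot 2: 280 chips, eligible: B, C, D
Pot 3: 382 chips, eligible: B, C

Derivation:
Contributions: A=12, B=216, C=216, D=68, E=146, F=76
Folded: E, F
Pot levels (distinct totals of non-folded players): 12, 68, 216
Layer 1-12: 12 each from A, B, C, D, E, F = 12*6 = 72 chips; eligible A, B, C, D
Layer 13-68: 56 each from B, C, D, E, F = 56*5 = 280 chips; eligible B, C, D
Layer 69-216: B 148 + C 148 + E 78 + F 8 = 382 chips; eligible B, C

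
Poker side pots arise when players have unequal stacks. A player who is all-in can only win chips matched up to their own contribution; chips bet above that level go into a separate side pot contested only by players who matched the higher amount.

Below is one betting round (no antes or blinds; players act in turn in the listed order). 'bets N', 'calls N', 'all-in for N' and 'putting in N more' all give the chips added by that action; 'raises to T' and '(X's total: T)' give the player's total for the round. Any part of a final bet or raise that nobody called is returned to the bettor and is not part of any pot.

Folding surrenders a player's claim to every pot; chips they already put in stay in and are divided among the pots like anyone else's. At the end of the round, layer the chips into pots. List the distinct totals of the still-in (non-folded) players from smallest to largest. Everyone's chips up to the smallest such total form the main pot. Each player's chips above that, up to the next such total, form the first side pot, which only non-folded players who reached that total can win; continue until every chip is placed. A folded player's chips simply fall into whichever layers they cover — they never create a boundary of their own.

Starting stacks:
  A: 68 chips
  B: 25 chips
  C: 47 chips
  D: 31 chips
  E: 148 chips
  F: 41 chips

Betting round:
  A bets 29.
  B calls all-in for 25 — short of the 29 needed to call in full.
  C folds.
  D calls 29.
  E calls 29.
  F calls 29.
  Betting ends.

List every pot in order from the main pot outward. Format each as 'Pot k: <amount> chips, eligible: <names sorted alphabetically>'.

Pot 1: 125 chips, eligible: A, B, D, E, F
Pot 2: 16 chips, eligible: A, D, E, F

Derivation:
Contributions: A=29, B=25, D=29, E=29, F=29
Folded: C
Pot levels (distinct totals of non-folded players): 25, 29
Layer 1-25: 25 each from A, B, D, E, F = 25*5 = 125 chips; eligible A, B, D, E, F
Layer 26-29: 4 each from A, D, E, F = 4*4 = 16 chips; eligible A, D, E, F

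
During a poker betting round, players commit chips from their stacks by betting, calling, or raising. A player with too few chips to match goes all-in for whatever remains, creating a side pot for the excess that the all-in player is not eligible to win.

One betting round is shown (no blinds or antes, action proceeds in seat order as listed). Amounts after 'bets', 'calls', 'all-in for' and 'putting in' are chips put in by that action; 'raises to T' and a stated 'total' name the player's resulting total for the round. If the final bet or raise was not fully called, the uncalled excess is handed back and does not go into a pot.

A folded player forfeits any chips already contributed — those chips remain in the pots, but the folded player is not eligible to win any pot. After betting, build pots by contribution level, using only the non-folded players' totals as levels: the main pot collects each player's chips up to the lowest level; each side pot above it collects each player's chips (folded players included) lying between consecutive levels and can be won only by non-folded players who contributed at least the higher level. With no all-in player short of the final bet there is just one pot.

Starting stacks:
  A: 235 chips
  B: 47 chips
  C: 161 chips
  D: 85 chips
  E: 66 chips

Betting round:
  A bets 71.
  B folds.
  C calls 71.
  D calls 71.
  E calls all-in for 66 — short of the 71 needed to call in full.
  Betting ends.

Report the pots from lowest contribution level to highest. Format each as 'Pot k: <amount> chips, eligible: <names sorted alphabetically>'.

Pot 1: 264 chips, eligible: A, C, D, E
Pot 2: 15 chips, eligible: A, C, D

Derivation:
Contributions: A=71, C=71, D=71, E=66
Folded: B
Pot levels (distinct totals of non-folded players): 66, 71
Layer 1-66: 66 each from A, C, D, E = 66*4 = 264 chips; eligible A, C, D, E
Layer 67-71: 5 each from A, C, D = 5*3 = 15 chips; eligible A, C, D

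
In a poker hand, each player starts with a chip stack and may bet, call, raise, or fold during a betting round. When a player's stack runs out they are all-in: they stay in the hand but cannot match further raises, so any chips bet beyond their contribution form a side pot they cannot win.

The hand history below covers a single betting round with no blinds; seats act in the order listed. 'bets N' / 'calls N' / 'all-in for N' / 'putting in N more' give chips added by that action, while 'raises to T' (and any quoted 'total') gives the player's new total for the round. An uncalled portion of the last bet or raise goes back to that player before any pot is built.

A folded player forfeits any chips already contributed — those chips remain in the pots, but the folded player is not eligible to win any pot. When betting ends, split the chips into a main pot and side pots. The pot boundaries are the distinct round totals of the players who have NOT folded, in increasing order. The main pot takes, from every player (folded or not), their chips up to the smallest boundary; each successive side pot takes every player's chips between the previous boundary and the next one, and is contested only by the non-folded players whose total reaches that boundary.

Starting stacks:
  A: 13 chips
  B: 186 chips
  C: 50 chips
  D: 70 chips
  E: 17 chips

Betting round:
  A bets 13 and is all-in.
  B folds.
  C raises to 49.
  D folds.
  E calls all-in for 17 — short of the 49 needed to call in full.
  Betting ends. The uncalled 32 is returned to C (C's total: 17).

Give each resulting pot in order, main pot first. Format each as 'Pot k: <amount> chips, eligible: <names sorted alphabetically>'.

Contributions (after 32 returned to C): A=13, C=17, E=17
Folded: B, D
Pot levels (distinct totals of non-folded players): 13, 17
Layer 1-13: 13 each from A, C, E = 13*3 = 39 chips; eligible A, C, E
Layer 14-17: 4 each from C, E = 4*2 = 8 chips; eligible C, E

Pot 1: 39 chips, eligible: A, C, E
Pot 2: 8 chips, eligible: C, E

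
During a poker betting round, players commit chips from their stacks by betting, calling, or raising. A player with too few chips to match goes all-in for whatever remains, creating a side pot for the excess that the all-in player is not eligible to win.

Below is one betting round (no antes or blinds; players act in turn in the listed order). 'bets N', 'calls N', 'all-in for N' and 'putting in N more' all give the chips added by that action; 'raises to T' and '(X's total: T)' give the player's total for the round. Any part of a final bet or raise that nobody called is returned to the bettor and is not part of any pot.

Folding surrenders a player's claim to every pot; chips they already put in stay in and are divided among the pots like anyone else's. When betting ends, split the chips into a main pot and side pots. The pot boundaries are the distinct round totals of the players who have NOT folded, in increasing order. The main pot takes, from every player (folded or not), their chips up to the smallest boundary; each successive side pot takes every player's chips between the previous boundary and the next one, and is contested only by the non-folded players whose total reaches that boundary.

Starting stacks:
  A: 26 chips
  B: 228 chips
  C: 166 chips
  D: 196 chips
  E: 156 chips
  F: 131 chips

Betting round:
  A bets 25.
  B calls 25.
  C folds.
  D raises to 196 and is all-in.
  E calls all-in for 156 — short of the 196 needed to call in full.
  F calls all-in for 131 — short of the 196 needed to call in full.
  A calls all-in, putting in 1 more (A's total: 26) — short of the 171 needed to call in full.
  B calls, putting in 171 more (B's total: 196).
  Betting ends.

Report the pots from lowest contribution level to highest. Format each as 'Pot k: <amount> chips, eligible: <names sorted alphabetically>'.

Contributions: A=26, B=196, D=196, E=156, F=131
Folded: C
Pot levels (distinct totals of non-folded players): 26, 131, 156, 196
Layer 1-26: 26 each from A, B, D, E, F = 26*5 = 130 chips; eligible A, B, D, E, F
Layer 27-131: 105 each from B, D, E, F = 105*4 = 420 chips; eligible B, D, E, F
Layer 132-156: 25 each from B, D, E = 25*3 = 75 chips; eligible B, D, E
Layer 157-196: 40 each from B, D = 40*2 = 80 chips; eligible B, D

Pot 1: 130 chips, eligible: A, B, D, E, F
Pot 2: 420 chips, eligible: B, D, E, F
Pot 3: 75 chips, eligible: B, D, E
Pot 4: 80 chips, eligible: B, D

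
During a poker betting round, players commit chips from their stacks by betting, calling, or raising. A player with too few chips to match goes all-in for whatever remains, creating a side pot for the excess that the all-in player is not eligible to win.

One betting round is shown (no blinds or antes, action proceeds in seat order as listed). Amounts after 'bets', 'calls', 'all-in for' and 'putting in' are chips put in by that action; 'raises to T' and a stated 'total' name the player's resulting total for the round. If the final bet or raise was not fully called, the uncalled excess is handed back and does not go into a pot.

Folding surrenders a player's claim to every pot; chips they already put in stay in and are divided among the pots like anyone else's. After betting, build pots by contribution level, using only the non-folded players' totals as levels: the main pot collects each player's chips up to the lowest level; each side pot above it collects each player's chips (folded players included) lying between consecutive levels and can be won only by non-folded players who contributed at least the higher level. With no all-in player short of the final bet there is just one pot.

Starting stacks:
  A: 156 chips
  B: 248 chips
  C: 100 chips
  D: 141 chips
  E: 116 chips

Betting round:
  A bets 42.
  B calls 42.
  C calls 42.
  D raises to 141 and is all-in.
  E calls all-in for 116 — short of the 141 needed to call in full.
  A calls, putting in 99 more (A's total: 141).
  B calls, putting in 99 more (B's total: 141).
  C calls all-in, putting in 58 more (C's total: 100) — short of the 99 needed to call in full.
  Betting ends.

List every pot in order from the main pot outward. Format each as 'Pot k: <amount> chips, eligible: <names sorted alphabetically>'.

Pot 1: 500 chips, eligible: A, B, C, D, E
Pot 2: 64 chips, eligible: A, B, D, E
Pot 3: 75 chips, eligible: A, B, D

Derivation:
Contributions: A=141, B=141, C=100, D=141, E=116
Pot levels (distinct totals of non-folded players): 100, 116, 141
Layer 1-100: 100 each from A, B, C, D, E = 100*5 = 500 chips; eligible A, B, C, D, E
Layer 101-116: 16 each from A, B, D, E = 16*4 = 64 chips; eligible A, B, D, E
Layer 117-141: 25 each from A, B, D = 25*3 = 75 chips; eligible A, B, D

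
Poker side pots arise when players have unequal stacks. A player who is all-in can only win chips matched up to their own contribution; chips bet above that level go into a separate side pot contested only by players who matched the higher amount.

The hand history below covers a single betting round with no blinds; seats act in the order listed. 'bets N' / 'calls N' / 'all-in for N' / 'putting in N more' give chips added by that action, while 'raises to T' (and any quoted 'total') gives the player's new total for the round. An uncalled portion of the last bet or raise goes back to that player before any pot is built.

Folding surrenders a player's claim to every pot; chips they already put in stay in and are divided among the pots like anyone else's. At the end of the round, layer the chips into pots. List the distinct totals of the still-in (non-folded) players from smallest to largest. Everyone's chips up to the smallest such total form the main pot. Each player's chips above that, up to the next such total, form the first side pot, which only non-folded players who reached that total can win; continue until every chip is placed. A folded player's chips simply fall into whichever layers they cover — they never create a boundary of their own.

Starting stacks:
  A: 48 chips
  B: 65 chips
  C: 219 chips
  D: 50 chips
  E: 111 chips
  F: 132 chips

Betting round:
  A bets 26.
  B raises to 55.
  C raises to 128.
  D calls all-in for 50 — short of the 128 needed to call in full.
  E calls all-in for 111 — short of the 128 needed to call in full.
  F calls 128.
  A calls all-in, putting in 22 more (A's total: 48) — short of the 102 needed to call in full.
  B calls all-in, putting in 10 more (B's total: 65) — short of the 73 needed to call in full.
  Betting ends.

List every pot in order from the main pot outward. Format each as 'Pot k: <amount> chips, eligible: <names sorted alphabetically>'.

Contributions: A=48, B=65, C=128, D=50, E=111, F=128
Pot levels (distinct totals of non-folded players): 48, 50, 65, 111, 128
Layer 1-48: 48 each from A, B, C, D, E, F = 48*6 = 288 chips; eligible A, B, C, D, E, F
Layer 49-50: 2 each from B, C, D, E, F = 2*5 = 10 chips; eligible B, C, D, E, F
Layer 51-65: 15 each from B, C, E, F = 15*4 = 60 chips; eligible B, C, E, F
Layer 66-111: 46 each from C, E, F = 46*3 = 138 chips; eligible C, E, F
Layer 112-128: 17 each from C, F = 17*2 = 34 chips; eligible C, F

Pot 1: 288 chips, eligible: A, B, C, D, E, F
Pot 2: 10 chips, eligible: B, C, D, E, F
Pot 3: 60 chips, eligible: B, C, E, F
Pot 4: 138 chips, eligible: C, E, F
Pot 5: 34 chips, eligible: C, F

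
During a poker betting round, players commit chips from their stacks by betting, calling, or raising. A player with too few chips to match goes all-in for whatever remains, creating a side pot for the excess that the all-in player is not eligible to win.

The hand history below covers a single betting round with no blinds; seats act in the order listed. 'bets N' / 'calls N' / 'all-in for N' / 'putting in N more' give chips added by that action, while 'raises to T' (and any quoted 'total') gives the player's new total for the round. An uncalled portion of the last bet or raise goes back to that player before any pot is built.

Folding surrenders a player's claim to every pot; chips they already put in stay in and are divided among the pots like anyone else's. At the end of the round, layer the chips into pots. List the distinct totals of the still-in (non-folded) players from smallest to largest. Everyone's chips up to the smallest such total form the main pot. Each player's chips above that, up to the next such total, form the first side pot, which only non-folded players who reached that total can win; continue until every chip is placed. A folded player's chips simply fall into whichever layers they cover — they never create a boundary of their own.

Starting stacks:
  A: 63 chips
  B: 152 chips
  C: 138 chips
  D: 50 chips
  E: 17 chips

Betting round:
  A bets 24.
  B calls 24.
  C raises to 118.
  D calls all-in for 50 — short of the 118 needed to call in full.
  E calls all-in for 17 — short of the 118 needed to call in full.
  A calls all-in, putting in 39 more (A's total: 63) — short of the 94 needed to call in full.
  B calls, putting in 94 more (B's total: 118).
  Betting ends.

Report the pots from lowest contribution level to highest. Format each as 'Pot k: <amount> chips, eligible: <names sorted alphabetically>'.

Pot 1: 85 chips, eligible: A, B, C, D, E
Pot 2: 132 chips, eligible: A, B, C, D
Pot 3: 39 chips, eligible: A, B, C
Pot 4: 110 chips, eligible: B, C

Derivation:
Contributions: A=63, B=118, C=118, D=50, E=17
Pot levels (distinct totals of non-folded players): 17, 50, 63, 118
Layer 1-17: 17 each from A, B, C, D, E = 17*5 = 85 chips; eligible A, B, C, D, E
Layer 18-50: 33 each from A, B, C, D = 33*4 = 132 chips; eligible A, B, C, D
Layer 51-63: 13 each from A, B, C = 13*3 = 39 chips; eligible A, B, C
Layer 64-118: 55 each from B, C = 55*2 = 110 chips; eligible B, C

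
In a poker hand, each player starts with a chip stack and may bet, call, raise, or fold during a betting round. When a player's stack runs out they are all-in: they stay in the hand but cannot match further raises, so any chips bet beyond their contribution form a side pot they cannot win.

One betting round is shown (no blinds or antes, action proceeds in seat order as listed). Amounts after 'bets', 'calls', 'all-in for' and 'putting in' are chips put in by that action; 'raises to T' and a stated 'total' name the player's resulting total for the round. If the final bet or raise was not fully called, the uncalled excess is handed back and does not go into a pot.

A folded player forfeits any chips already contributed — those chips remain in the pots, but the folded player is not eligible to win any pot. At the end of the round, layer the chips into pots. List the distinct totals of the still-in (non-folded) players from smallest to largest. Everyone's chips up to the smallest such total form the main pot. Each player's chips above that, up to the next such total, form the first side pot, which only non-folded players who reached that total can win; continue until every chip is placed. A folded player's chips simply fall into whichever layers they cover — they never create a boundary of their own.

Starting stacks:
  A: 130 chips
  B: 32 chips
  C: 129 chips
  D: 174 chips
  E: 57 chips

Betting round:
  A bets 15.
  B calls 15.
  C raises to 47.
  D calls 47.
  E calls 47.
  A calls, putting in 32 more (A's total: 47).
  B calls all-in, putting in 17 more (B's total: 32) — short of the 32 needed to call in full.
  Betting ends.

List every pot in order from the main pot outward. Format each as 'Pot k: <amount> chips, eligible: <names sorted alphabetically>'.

Contributions: A=47, B=32, C=47, D=47, E=47
Pot levels (distinct totals of non-folded players): 32, 47
Layer 1-32: 32 each from A, B, C, D, E = 32*5 = 160 chips; eligible A, B, C, D, E
Layer 33-47: 15 each from A, C, D, E = 15*4 = 60 chips; eligible A, C, D, E

Pot 1: 160 chips, eligible: A, B, C, D, E
Pot 2: 60 chips, eligible: A, C, D, E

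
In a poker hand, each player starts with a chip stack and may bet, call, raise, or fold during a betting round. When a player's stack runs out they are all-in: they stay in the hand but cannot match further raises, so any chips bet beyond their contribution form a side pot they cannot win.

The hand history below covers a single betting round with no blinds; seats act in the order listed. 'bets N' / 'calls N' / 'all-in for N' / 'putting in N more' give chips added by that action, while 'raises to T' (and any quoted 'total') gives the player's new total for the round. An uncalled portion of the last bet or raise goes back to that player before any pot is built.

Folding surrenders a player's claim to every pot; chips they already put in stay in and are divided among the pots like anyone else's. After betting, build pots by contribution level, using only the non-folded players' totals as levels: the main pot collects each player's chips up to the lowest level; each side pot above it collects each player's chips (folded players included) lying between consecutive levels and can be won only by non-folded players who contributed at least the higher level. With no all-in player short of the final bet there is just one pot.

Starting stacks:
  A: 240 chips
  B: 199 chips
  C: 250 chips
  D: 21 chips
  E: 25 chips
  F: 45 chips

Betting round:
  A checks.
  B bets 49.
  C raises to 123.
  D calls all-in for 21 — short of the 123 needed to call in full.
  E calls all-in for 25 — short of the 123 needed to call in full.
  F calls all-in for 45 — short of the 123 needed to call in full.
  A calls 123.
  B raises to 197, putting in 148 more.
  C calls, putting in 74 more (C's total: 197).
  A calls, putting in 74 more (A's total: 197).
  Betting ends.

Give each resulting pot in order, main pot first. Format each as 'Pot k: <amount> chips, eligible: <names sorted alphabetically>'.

Pot 1: 126 chips, eligible: A, B, C, D, E, F
Pot 2: 20 chips, eligible: A, B, C, E, F
Pot 3: 80 chips, eligible: A, B, C, F
Pot 4: 456 chips, eligible: A, B, C

Derivation:
Contributions: A=197, B=197, C=197, D=21, E=25, F=45
Pot levels (distinct totals of non-folded players): 21, 25, 45, 197
Layer 1-21: 21 each from A, B, C, D, E, F = 21*6 = 126 chips; eligible A, B, C, D, E, F
Layer 22-25: 4 each from A, B, C, E, F = 4*5 = 20 chips; eligible A, B, C, E, F
Layer 26-45: 20 each from A, B, C, F = 20*4 = 80 chips; eligible A, B, C, F
Layer 46-197: 152 each from A, B, C = 152*3 = 456 chips; eligible A, B, C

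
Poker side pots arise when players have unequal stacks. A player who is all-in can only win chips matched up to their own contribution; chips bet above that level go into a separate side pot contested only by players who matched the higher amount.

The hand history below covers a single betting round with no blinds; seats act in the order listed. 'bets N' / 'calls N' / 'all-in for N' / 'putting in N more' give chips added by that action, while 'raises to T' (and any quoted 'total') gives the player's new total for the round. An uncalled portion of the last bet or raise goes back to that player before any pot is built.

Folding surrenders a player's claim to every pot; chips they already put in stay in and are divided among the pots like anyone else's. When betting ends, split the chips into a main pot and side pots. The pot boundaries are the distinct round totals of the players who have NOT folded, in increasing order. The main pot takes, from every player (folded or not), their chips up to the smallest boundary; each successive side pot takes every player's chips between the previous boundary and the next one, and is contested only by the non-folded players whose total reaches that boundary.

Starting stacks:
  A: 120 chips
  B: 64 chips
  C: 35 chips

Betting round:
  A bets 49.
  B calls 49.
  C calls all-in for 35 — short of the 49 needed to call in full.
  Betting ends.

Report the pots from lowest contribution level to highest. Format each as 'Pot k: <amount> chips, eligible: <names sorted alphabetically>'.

Pot 1: 105 chips, eligible: A, B, C
Pot 2: 28 chips, eligible: A, B

Derivation:
Contributions: A=49, B=49, C=35
Pot levels (distinct totals of non-folded players): 35, 49
Layer 1-35: 35 each from A, B, C = 35*3 = 105 chips; eligible A, B, C
Layer 36-49: 14 each from A, B = 14*2 = 28 chips; eligible A, B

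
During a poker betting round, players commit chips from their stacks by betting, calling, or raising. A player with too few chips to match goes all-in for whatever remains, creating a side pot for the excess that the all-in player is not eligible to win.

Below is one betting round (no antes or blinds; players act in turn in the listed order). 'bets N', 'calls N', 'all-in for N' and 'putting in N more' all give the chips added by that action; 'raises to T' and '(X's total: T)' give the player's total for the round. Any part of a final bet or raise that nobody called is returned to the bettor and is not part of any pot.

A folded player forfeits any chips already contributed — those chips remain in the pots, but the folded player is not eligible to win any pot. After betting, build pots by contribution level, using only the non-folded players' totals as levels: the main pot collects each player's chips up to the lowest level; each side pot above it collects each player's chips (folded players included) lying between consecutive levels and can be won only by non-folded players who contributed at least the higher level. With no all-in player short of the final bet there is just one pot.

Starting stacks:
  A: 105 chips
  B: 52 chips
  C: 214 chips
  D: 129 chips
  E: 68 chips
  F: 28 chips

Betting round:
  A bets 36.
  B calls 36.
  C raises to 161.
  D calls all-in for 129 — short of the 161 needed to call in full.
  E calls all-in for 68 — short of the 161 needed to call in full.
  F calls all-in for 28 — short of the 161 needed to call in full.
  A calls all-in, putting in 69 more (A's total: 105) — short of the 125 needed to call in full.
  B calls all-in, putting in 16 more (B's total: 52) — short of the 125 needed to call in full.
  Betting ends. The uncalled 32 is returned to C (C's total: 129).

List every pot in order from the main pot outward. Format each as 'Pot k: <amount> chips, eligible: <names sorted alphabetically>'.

Contributions (after 32 returned to C): A=105, B=52, C=129, D=129, E=68, F=28
Pot levels (distinct totals of non-folded players): 28, 52, 68, 105, 129
Layer 1-28: 28 each from A, B, C, D, E, F = 28*6 = 168 chips; eligible A, B, C, D, E, F
Layer 29-52: 24 each from A, B, C, D, E = 24*5 = 120 chips; eligible A, B, C, D, E
Layer 53-68: 16 each from A, C, D, E = 16*4 = 64 chips; eligible A, C, D, E
Layer 69-105: 37 each from A, C, D = 37*3 = 111 chips; eligible A, C, D
Layer 106-129: 24 each from C, D = 24*2 = 48 chips; eligible C, D

Pot 1: 168 chips, eligible: A, B, C, D, E, F
Pot 2: 120 chips, eligible: A, B, C, D, E
Pot 3: 64 chips, eligible: A, C, D, E
Pot 4: 111 chips, eligible: A, C, D
Pot 5: 48 chips, eligible: C, D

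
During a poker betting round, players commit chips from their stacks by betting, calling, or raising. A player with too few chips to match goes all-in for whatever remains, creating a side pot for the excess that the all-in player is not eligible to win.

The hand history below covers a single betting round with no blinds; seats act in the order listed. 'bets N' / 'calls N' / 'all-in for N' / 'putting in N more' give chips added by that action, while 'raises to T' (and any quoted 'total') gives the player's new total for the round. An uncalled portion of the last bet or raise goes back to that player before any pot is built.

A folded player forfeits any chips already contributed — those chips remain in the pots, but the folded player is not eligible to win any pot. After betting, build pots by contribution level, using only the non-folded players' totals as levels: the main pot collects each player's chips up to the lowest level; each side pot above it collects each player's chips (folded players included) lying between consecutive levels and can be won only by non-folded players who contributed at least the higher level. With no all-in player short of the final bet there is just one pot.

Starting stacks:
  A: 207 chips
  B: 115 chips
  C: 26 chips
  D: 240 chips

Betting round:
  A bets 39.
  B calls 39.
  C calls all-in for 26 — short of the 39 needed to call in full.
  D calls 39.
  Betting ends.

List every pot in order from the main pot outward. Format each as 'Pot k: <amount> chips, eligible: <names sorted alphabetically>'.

Contributions: A=39, B=39, C=26, D=39
Pot levels (distinct totals of non-folded players): 26, 39
Layer 1-26: 26 each from A, B, C, D = 26*4 = 104 chips; eligible A, B, C, D
Layer 27-39: 13 each from A, B, D = 13*3 = 39 chips; eligible A, B, D

Pot 1: 104 chips, eligible: A, B, C, D
Pot 2: 39 chips, eligible: A, B, D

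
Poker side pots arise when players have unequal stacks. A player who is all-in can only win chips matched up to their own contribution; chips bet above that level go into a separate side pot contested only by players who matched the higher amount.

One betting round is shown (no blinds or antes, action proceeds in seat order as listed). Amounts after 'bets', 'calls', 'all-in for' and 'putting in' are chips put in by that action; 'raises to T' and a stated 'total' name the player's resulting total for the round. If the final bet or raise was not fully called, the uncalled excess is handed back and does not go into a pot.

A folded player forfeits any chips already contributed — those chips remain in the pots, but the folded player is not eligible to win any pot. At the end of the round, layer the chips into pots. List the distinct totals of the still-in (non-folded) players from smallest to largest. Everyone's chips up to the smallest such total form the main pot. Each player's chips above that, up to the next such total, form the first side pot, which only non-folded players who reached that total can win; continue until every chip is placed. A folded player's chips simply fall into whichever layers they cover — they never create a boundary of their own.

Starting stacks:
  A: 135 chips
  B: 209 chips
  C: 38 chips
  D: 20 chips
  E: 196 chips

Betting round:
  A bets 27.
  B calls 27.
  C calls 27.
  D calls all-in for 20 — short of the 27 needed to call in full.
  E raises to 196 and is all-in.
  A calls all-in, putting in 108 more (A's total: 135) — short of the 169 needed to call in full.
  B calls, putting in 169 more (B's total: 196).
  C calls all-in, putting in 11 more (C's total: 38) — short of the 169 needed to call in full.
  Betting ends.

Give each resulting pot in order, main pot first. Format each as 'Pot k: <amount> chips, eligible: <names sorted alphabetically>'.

Contributions: A=135, B=196, C=38, D=20, E=196
Pot levels (distinct totals of non-folded players): 20, 38, 135, 196
Layer 1-20: 20 each from A, B, C, D, E = 20*5 = 100 chips; eligible A, B, C, D, E
Layer 21-38: 18 each from A, B, C, E = 18*4 = 72 chips; eligible A, B, C, E
Layer 39-135: 97 each from A, B, E = 97*3 = 291 chips; eligible A, B, E
Layer 136-196: 61 each from B, E = 61*2 = 122 chips; eligible B, E

Pot 1: 100 chips, eligible: A, B, C, D, E
Pot 2: 72 chips, eligible: A, B, C, E
Pot 3: 291 chips, eligible: A, B, E
Pot 4: 122 chips, eligible: B, E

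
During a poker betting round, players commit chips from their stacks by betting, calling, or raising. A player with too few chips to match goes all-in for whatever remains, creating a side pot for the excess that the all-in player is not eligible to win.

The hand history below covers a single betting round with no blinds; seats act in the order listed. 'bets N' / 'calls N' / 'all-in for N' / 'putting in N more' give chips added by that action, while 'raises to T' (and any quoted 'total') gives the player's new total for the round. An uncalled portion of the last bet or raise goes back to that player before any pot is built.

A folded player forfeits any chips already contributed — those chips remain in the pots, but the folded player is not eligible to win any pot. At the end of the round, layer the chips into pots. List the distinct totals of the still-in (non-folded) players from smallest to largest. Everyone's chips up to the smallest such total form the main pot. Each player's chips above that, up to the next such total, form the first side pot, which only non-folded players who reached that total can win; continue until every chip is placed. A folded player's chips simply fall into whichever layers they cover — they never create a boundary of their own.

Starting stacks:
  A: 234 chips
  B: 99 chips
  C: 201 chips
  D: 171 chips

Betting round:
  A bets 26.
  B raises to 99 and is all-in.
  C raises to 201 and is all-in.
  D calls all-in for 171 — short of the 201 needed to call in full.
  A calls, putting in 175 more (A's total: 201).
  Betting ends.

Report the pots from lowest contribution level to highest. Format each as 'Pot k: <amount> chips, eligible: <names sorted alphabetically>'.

Contributions: A=201, B=99, C=201, D=171
Pot levels (distinct totals of non-folded players): 99, 171, 201
Layer 1-99: 99 each from A, B, C, D = 99*4 = 396 chips; eligible A, B, C, D
Layer 100-171: 72 each from A, C, D = 72*3 = 216 chips; eligible A, C, D
Layer 172-201: 30 each from A, C = 30*2 = 60 chips; eligible A, C

Pot 1: 396 chips, eligible: A, B, C, D
Pot 2: 216 chips, eligible: A, C, D
Pot 3: 60 chips, eligible: A, C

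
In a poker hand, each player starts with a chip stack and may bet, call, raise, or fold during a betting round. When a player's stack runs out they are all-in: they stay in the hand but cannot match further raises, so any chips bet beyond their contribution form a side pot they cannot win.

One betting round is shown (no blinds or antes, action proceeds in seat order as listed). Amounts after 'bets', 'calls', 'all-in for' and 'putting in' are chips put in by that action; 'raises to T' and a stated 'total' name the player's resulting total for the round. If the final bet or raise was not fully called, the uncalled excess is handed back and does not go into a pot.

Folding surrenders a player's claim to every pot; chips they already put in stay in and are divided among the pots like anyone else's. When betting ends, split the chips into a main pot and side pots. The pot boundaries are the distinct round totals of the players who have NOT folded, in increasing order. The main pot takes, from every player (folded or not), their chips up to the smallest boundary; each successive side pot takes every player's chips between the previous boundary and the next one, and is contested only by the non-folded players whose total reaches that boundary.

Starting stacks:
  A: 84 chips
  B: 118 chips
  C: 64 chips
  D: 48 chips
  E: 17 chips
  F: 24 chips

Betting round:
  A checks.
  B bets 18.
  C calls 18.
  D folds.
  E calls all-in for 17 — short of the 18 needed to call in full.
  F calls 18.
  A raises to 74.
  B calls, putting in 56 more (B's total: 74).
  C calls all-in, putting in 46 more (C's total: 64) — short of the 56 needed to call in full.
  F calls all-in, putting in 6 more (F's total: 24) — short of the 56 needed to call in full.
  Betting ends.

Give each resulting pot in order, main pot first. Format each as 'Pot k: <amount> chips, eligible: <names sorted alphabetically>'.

Pot 1: 85 chips, eligible: A, B, C, E, F
Pot 2: 28 chips, eligible: A, B, C, F
Pot 3: 120 chips, eligible: A, B, C
Pot 4: 20 chips, eligible: A, B

Derivation:
Contributions: A=74, B=74, C=64, E=17, F=24
Folded: D
Pot levels (distinct totals of non-folded players): 17, 24, 64, 74
Layer 1-17: 17 each from A, B, C, E, F = 17*5 = 85 chips; eligible A, B, C, E, F
Layer 18-24: 7 each from A, B, C, F = 7*4 = 28 chips; eligible A, B, C, F
Layer 25-64: 40 each from A, B, C = 40*3 = 120 chips; eligible A, B, C
Layer 65-74: 10 each from A, B = 10*2 = 20 chips; eligible A, B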